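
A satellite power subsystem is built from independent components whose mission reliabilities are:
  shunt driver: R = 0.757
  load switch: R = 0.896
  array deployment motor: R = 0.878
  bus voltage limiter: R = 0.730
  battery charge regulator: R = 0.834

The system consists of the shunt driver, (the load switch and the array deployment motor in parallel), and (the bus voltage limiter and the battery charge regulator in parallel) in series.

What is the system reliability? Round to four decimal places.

0.7139

Parallel (load switch and array deployment motor): 1 − (1 − 0.896000)(1 − 0.878000) = 0.987312
Parallel (bus voltage limiter and battery charge regulator): 1 − (1 − 0.730000)(1 − 0.834000) = 0.955180
Series (shunt driver, [0.987312], and [0.955180]): 0.757000 × 0.987312 × 0.955180 = 0.7139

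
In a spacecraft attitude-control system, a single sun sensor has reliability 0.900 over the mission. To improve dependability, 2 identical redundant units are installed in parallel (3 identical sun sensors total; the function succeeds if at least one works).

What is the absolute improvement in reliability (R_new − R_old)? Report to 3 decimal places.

0.099

R_before = 0.900
R_after = 1 − (1 − 0.900)^3 = 0.999
ΔR = 0.999 − 0.900 = 0.099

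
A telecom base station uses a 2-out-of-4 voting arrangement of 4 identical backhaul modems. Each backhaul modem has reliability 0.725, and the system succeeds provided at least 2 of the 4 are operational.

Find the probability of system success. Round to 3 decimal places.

0.934

R = Σ_{i=2}^{4} C(4,i) p^i (1−p)^{4−i} with p = 0.725
C(4,2)·0.725^2·0.275^2 = 0.23850
C(4,3)·0.725^3·0.275^1 = 0.41919
C(4,4)·0.725^4·0.275^0 = 0.27628
Sum = 0.934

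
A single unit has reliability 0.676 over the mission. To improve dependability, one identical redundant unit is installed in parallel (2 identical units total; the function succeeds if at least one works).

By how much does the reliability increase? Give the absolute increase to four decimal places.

0.2190

R_before = 0.676
R_after = 1 − (1 − 0.676)^2 = 0.8950
ΔR = 0.8950 − 0.676 = 0.2190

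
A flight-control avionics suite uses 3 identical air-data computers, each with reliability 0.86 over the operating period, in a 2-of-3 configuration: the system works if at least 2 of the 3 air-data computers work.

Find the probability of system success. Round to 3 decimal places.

R = Σ_{i=2}^{3} C(3,i) p^i (1−p)^{3−i} with p = 0.86
C(3,2)·0.86^2·0.14^1 = 0.31063
C(3,3)·0.86^3·0.14^0 = 0.63606
Sum = 0.947

0.947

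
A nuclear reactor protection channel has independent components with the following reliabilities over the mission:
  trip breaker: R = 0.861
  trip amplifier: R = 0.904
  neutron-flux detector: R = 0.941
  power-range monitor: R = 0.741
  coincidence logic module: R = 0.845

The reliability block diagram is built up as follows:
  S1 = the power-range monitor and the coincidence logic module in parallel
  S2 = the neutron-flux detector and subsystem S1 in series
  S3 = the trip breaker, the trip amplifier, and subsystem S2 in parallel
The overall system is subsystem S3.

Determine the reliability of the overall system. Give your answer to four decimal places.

0.9987

Parallel (power-range monitor and coincidence logic module): 1 − (1 − 0.741000)(1 − 0.845000) = 0.959855
Series (neutron-flux detector and [0.959855]): 0.941000 × 0.959855 = 0.903224
Parallel (trip breaker, trip amplifier, and [0.903224]): 1 − (1 − 0.861000)(1 − 0.904000)(1 − 0.903224) = 0.9987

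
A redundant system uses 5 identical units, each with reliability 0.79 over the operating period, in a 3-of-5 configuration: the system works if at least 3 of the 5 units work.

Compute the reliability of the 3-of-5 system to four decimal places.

0.9341

R = Σ_{i=3}^{5} C(5,i) p^i (1−p)^{5−i} with p = 0.79
C(5,3)·0.79^3·0.21^2 = 0.217430
C(5,4)·0.79^4·0.21^1 = 0.408976
C(5,5)·0.79^5·0.21^0 = 0.307706
Sum = 0.9341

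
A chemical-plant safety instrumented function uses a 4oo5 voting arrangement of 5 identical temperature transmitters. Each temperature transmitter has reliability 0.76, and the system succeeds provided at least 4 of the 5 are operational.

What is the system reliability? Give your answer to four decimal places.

R = Σ_{i=4}^{5} C(5,i) p^i (1−p)^{5−i} with p = 0.76
C(5,4)·0.76^4·0.24^1 = 0.400346
C(5,5)·0.76^5·0.24^0 = 0.253553
Sum = 0.6539

0.6539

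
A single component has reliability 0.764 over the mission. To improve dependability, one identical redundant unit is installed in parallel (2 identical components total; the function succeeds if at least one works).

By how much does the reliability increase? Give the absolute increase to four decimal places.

R_before = 0.764
R_after = 1 − (1 − 0.764)^2 = 0.9443
ΔR = 0.9443 − 0.764 = 0.1803

0.1803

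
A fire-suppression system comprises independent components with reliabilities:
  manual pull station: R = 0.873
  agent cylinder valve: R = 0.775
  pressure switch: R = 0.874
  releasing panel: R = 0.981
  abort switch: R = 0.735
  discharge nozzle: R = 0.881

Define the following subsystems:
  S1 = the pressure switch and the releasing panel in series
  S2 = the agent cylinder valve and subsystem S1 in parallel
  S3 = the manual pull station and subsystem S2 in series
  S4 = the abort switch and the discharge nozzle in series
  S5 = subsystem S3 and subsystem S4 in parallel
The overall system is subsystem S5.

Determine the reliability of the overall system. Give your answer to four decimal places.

Series (pressure switch and releasing panel): 0.874000 × 0.981000 = 0.857394
Parallel (agent cylinder valve and [0.857394]): 1 − (1 − 0.775000)(1 − 0.857394) = 0.967914
Series (manual pull station and [0.967914]): 0.873000 × 0.967914 = 0.844989
Series (abort switch and discharge nozzle): 0.735000 × 0.881000 = 0.647535
Parallel ([0.844989] and [0.647535]): 1 − (1 − 0.844989)(1 − 0.647535) = 0.9454

0.9454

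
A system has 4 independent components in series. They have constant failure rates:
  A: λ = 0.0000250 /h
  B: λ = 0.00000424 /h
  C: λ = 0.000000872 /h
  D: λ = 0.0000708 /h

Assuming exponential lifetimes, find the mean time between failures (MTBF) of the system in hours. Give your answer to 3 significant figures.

9910

Series of exponential components: λ_sys = Σ λ_i
λ_sys = 0.0000250 + 0.00000424 + 0.000000872 + 0.0000708 = 1.0091e-04 /h
MTBF = 1 / λ_sys = 9910 h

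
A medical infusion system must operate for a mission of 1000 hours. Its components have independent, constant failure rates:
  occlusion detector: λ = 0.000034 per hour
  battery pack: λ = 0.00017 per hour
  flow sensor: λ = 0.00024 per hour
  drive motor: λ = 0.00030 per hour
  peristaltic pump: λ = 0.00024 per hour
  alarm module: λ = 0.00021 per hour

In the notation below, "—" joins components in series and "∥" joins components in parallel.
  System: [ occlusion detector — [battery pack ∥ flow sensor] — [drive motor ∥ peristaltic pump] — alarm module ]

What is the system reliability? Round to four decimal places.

0.7155

R(occlusion detector) = exp(−0.000034 × 1000) = 0.966572
R(battery pack) = exp(−0.00017 × 1000) = 0.843665
R(flow sensor) = exp(−0.00024 × 1000) = 0.786628
R(drive motor) = exp(−0.00030 × 1000) = 0.740818
R(peristaltic pump) = exp(−0.00024 × 1000) = 0.786628
R(alarm module) = exp(−0.00021 × 1000) = 0.810584
Parallel (battery pack and flow sensor): 1 − (1 − 0.843665)(1 − 0.786628) = 0.966642
Parallel (drive motor and peristaltic pump): 1 − (1 − 0.740818)(1 − 0.786628) = 0.944698
Series (occlusion detector, [0.966642], [0.944698], and alarm module): 0.966572 × 0.966642 × 0.944698 × 0.810584 = 0.7155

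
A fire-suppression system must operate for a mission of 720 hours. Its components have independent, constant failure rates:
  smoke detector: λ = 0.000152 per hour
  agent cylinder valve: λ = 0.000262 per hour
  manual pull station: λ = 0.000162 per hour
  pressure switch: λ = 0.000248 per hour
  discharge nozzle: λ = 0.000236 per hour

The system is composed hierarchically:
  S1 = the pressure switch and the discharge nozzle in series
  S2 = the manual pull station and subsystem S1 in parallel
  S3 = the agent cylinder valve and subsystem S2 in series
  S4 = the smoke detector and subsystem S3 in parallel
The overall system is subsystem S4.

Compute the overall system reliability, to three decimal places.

R(smoke detector) = exp(−0.000152 × 720) = 0.89634
R(agent cylinder valve) = exp(−0.000262 × 720) = 0.82808
R(manual pull station) = exp(−0.000162 × 720) = 0.88991
R(pressure switch) = exp(−0.000248 × 720) = 0.83647
R(discharge nozzle) = exp(−0.000236 × 720) = 0.84373
Series (pressure switch and discharge nozzle): 0.83647 × 0.84373 = 0.70575
Parallel (manual pull station and [0.70575]): 1 − (1 − 0.88991)(1 − 0.70575) = 0.96761
Series (agent cylinder valve and [0.96761]): 0.82808 × 0.96761 = 0.80126
Parallel (smoke detector and [0.80126]): 1 − (1 − 0.89634)(1 − 0.80126) = 0.979

0.979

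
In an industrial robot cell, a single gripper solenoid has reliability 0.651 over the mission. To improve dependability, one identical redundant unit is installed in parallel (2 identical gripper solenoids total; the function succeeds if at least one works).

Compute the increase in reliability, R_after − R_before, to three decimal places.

R_before = 0.651
R_after = 1 − (1 − 0.651)^2 = 0.878
ΔR = 0.878 − 0.651 = 0.227

0.227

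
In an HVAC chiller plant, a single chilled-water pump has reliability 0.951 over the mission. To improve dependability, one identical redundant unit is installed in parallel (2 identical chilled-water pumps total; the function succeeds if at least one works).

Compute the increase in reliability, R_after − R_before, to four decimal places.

R_before = 0.951
R_after = 1 − (1 − 0.951)^2 = 0.9976
ΔR = 0.9976 − 0.951 = 0.0466

0.0466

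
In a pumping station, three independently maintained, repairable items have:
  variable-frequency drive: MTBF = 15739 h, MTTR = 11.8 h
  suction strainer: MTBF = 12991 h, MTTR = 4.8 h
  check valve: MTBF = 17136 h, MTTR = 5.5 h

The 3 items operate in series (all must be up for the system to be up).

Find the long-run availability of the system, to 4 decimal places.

0.9986

A(variable-frequency drive) = MTBF/(MTBF+MTTR) = 15739/(15739+11.8) = 0.999251
A(suction strainer) = MTBF/(MTBF+MTTR) = 12991/(12991+4.8) = 0.999631
A(check valve) = MTBF/(MTBF+MTTR) = 17136/(17136+5.5) = 0.999679
Series availability: 0.999251 × 0.999631 × 0.999679 = 0.9986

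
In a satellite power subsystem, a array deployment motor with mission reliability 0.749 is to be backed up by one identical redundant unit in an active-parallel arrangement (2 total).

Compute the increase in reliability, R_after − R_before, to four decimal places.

R_before = 0.749
R_after = 1 − (1 − 0.749)^2 = 0.9370
ΔR = 0.9370 − 0.749 = 0.1880

0.1880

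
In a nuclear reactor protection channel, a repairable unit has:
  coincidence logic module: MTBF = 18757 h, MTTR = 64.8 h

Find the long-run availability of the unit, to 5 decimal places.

0.99656

A(coincidence logic module) = MTBF/(MTBF+MTTR) = 18757/(18757+64.8) = 0.99656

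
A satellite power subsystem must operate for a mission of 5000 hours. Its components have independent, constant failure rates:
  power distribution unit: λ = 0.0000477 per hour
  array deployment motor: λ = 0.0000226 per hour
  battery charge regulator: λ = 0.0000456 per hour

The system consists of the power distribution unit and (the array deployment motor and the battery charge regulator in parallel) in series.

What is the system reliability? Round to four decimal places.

R(power distribution unit) = exp(−0.0000477 × 5000) = 0.787809
R(array deployment motor) = exp(−0.0000226 × 5000) = 0.893151
R(battery charge regulator) = exp(−0.0000456 × 5000) = 0.796124
Parallel (array deployment motor and battery charge regulator): 1 − (1 − 0.893151)(1 − 0.796124) = 0.978216
Series (power distribution unit and [0.978216]): 0.787809 × 0.978216 = 0.7706

0.7706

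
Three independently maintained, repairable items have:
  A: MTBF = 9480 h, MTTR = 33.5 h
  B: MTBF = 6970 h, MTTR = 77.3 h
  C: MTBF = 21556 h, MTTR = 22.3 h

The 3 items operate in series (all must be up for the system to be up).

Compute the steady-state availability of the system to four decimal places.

0.9845

A(A) = MTBF/(MTBF+MTTR) = 9480/(9480+33.5) = 0.996479
A(B) = MTBF/(MTBF+MTTR) = 6970/(6970+77.3) = 0.989031
A(C) = MTBF/(MTBF+MTTR) = 21556/(21556+22.3) = 0.998967
Series availability: 0.996479 × 0.989031 × 0.998967 = 0.9845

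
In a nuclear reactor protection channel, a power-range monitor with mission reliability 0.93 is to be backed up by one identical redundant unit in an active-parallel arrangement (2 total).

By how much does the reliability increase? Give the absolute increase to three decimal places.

0.065

R_before = 0.93
R_after = 1 − (1 − 0.93)^2 = 0.995
ΔR = 0.995 − 0.93 = 0.065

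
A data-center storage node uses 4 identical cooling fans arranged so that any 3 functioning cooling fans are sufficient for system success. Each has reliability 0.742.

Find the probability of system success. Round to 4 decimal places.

R = Σ_{i=3}^{4} C(4,i) p^i (1−p)^{4−i} with p = 0.742
C(4,3)·0.742^3·0.258^1 = 0.421591
C(4,4)·0.742^4·0.258^0 = 0.303121
Sum = 0.7247

0.7247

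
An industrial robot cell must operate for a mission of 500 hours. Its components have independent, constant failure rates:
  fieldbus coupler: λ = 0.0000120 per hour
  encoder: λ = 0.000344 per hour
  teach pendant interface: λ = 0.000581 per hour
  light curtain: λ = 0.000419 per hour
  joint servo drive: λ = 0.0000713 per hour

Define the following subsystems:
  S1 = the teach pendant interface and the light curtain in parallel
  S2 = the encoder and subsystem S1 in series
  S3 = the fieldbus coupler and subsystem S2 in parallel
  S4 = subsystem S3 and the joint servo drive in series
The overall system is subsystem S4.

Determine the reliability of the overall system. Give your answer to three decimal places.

R(fieldbus coupler) = exp(−0.0000120 × 500) = 0.99402
R(encoder) = exp(−0.000344 × 500) = 0.84198
R(teach pendant interface) = exp(−0.000581 × 500) = 0.74789
R(light curtain) = exp(−0.000419 × 500) = 0.81099
R(joint servo drive) = exp(−0.0000713 × 500) = 0.96498
Parallel (teach pendant interface and light curtain): 1 − (1 − 0.74789)(1 − 0.81099) = 0.95235
Series (encoder and [0.95235]): 0.84198 × 0.95235 = 0.80186
Parallel (fieldbus coupler and [0.80186]): 1 − (1 − 0.99402)(1 − 0.80186) = 0.99882
Series ([0.99882] and joint servo drive): 0.99882 × 0.96498 = 0.964

0.964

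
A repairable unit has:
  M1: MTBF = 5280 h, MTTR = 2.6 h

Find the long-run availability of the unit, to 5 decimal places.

A(M1) = MTBF/(MTBF+MTTR) = 5280/(5280+2.6) = 0.99951

0.99951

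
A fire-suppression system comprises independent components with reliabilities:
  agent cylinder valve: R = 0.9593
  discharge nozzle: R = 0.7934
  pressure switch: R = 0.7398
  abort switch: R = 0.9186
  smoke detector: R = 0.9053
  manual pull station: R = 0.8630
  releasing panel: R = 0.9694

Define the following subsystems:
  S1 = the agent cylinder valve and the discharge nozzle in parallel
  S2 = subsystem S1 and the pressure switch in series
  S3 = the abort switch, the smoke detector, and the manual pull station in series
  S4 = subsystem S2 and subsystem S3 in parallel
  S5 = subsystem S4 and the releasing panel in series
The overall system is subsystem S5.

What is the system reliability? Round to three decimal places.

Parallel (agent cylinder valve and discharge nozzle): 1 − (1 − 0.95930)(1 − 0.79340) = 0.99159
Series ([0.99159] and pressure switch): 0.99159 × 0.73980 = 0.73358
Series (abort switch, smoke detector, and manual pull station): 0.91860 × 0.90530 × 0.86300 = 0.71768
Parallel ([0.73358] and [0.71768]): 1 − (1 − 0.73358)(1 − 0.71768) = 0.92478
Series ([0.92478] and releasing panel): 0.92478 × 0.96940 = 0.896

0.896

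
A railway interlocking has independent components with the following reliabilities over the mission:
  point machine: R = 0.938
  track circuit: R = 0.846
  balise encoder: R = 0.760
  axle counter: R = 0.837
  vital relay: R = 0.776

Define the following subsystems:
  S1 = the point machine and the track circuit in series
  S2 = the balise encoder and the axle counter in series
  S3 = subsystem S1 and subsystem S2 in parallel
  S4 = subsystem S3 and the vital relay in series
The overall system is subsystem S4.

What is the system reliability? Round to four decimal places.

0.7177

Series (point machine and track circuit): 0.938000 × 0.846000 = 0.793548
Series (balise encoder and axle counter): 0.760000 × 0.837000 = 0.636120
Parallel ([0.793548] and [0.636120]): 1 − (1 − 0.793548)(1 − 0.636120) = 0.924876
Series ([0.924876] and vital relay): 0.924876 × 0.776000 = 0.7177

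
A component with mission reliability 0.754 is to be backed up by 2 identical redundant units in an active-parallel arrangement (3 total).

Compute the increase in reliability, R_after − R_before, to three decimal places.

0.231

R_before = 0.754
R_after = 1 − (1 − 0.754)^3 = 0.985
ΔR = 0.985 − 0.754 = 0.231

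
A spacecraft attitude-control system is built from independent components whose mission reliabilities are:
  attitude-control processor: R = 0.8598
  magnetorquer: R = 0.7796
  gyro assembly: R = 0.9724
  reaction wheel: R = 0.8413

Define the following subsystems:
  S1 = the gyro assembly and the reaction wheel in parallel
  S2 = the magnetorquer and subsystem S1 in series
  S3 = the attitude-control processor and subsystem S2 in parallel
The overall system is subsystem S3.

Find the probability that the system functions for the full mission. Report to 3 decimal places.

0.969

Parallel (gyro assembly and reaction wheel): 1 − (1 − 0.97240)(1 − 0.84130) = 0.99562
Series (magnetorquer and [0.99562]): 0.77960 × 0.99562 = 0.77619
Parallel (attitude-control processor and [0.77619]): 1 − (1 − 0.85980)(1 − 0.77619) = 0.969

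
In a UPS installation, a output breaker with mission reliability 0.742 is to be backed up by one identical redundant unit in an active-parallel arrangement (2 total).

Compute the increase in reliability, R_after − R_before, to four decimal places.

0.1914

R_before = 0.742
R_after = 1 − (1 − 0.742)^2 = 0.9334
ΔR = 0.9334 − 0.742 = 0.1914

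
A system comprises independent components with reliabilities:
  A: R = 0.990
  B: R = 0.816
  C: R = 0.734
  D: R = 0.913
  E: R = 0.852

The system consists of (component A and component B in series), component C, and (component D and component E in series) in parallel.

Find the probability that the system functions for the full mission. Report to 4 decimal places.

0.9886

Series (A and B): 0.990000 × 0.816000 = 0.807840
Series (D and E): 0.913000 × 0.852000 = 0.777876
Parallel ([0.807840], C, and [0.777876]): 1 − (1 − 0.807840)(1 − 0.734000)(1 − 0.777876) = 0.9886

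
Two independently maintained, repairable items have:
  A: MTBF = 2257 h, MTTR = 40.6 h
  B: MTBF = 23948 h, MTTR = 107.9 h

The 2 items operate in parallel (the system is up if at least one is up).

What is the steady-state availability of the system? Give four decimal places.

0.9999

A(A) = MTBF/(MTBF+MTTR) = 2257/(2257+40.6) = 0.982329
A(B) = MTBF/(MTBF+MTTR) = 23948/(23948+107.9) = 0.995515
Parallel availability: 1 − (1 − 0.982329)(1 − 0.995515) = 0.9999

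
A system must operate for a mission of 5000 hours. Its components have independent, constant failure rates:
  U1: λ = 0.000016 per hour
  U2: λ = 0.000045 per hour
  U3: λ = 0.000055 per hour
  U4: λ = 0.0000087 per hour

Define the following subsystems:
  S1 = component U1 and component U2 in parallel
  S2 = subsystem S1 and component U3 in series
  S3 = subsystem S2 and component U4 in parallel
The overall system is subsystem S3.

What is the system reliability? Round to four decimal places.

R(U1) = exp(−0.000016 × 5000) = 0.923116
R(U2) = exp(−0.000045 × 5000) = 0.798516
R(U3) = exp(−0.000055 × 5000) = 0.759572
R(U4) = exp(−0.0000087 × 5000) = 0.957433
Parallel (U1 and U2): 1 − (1 − 0.923116)(1 − 0.798516) = 0.984509
Series ([0.984509] and U3): 0.984509 × 0.759572 = 0.747805
Parallel ([0.747805] and U4): 1 − (1 − 0.747805)(1 − 0.957433) = 0.9893

0.9893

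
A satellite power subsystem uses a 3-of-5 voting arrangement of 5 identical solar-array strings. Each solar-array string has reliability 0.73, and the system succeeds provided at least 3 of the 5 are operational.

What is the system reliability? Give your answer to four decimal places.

0.8743

R = Σ_{i=3}^{5} C(5,i) p^i (1−p)^{5−i} with p = 0.73
C(5,3)·0.73^3·0.27^2 = 0.283593
C(5,4)·0.73^4·0.27^1 = 0.383376
C(5,5)·0.73^5·0.27^0 = 0.207307
Sum = 0.8743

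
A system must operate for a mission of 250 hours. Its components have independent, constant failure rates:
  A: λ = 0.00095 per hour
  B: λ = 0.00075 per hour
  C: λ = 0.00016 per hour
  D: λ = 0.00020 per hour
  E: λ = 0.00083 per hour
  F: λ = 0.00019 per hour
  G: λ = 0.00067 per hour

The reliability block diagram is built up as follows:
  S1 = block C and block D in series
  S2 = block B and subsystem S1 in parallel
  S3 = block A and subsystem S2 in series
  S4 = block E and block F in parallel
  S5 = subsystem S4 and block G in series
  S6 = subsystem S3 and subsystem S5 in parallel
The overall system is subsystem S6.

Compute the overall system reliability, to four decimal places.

R(A) = exp(−0.00095 × 250) = 0.788597
R(B) = exp(−0.00075 × 250) = 0.829029
R(C) = exp(−0.00016 × 250) = 0.960789
R(D) = exp(−0.00020 × 250) = 0.951229
R(E) = exp(−0.00083 × 250) = 0.812613
R(F) = exp(−0.00019 × 250) = 0.953610
R(G) = exp(−0.00067 × 250) = 0.845777
Series (C and D): 0.960789 × 0.951229 = 0.913930
Parallel (B and [0.913930]): 1 − (1 − 0.829029)(1 − 0.913930) = 0.985285
Series (A and [0.985285]): 0.788597 × 0.985285 = 0.776993
Parallel (E and F): 1 − (1 − 0.812613)(1 − 0.953610) = 0.991307
Series ([0.991307] and G): 0.991307 × 0.845777 = 0.838425
Parallel ([0.776993] and [0.838425]): 1 − (1 − 0.776993)(1 − 0.838425) = 0.9640

0.9640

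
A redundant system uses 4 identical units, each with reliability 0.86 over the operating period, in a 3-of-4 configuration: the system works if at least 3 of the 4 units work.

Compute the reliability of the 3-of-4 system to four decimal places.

0.9032

R = Σ_{i=3}^{4} C(4,i) p^i (1−p)^{4−i} with p = 0.86
C(4,3)·0.86^3·0.14^1 = 0.356191
C(4,4)·0.86^4·0.14^0 = 0.547008
Sum = 0.9032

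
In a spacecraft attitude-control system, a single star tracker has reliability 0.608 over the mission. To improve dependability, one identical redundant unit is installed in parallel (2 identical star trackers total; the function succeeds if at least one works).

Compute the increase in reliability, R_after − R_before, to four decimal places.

R_before = 0.608
R_after = 1 − (1 − 0.608)^2 = 0.8463
ΔR = 0.8463 − 0.608 = 0.2383

0.2383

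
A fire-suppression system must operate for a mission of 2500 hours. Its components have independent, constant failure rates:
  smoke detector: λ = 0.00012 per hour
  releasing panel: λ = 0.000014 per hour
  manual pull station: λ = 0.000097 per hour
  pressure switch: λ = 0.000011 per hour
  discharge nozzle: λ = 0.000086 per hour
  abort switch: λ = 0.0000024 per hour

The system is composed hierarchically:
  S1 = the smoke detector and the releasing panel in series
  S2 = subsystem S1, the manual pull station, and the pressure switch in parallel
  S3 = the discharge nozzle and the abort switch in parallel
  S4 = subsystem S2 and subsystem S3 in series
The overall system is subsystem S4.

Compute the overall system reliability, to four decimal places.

R(smoke detector) = exp(−0.00012 × 2500) = 0.740818
R(releasing panel) = exp(−0.000014 × 2500) = 0.965605
R(manual pull station) = exp(−0.000097 × 2500) = 0.784664
R(pressure switch) = exp(−0.000011 × 2500) = 0.972875
R(discharge nozzle) = exp(−0.000086 × 2500) = 0.806541
R(abort switch) = exp(−0.0000024 × 2500) = 0.994018
Series (smoke detector and releasing panel): 0.740818 × 0.965605 = 0.715338
Parallel ([0.715338], manual pull station, and pressure switch): 1 − (1 − 0.715338)(1 − 0.784664)(1 − 0.972875) = 0.998337
Parallel (discharge nozzle and abort switch): 1 − (1 − 0.806541)(1 − 0.994018) = 0.998843
Series ([0.998337] and [0.998843]): 0.998337 × 0.998843 = 0.9972

0.9972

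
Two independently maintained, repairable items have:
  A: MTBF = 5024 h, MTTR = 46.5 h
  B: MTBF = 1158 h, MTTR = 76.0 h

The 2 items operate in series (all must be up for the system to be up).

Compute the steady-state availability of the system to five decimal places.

A(A) = MTBF/(MTBF+MTTR) = 5024/(5024+46.5) = 0.990829
A(B) = MTBF/(MTBF+MTTR) = 1158/(1158+76.0) = 0.938412
Series availability: 0.990829 × 0.938412 = 0.92981

0.92981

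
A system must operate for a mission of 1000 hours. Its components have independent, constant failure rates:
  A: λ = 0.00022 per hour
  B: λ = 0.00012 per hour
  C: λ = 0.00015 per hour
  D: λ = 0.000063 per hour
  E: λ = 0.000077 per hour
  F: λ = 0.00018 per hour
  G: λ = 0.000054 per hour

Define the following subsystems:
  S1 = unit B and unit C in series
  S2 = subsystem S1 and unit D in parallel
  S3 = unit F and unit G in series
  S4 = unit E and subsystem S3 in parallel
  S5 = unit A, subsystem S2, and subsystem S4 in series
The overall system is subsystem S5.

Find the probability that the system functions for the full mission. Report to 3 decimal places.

R(A) = exp(−0.00022 × 1000) = 0.80252
R(B) = exp(−0.00012 × 1000) = 0.88692
R(C) = exp(−0.00015 × 1000) = 0.86071
R(D) = exp(−0.000063 × 1000) = 0.93894
R(E) = exp(−0.000077 × 1000) = 0.92589
R(F) = exp(−0.00018 × 1000) = 0.83527
R(G) = exp(−0.000054 × 1000) = 0.94743
Series (B and C): 0.88692 × 0.86071 = 0.76338
Parallel ([0.76338] and D): 1 − (1 − 0.76338)(1 − 0.93894) = 0.98555
Series (F and G): 0.83527 × 0.94743 = 0.79136
Parallel (E and [0.79136]): 1 − (1 − 0.92589)(1 − 0.79136) = 0.98454
Series (A, [0.98555], and [0.98454]): 0.80252 × 0.98555 × 0.98454 = 0.779

0.779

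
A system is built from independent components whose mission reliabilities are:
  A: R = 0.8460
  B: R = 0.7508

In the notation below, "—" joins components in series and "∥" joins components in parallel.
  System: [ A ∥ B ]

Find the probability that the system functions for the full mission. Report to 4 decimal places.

Parallel (A and B): 1 − (1 − 0.846000)(1 − 0.750800) = 0.9616

0.9616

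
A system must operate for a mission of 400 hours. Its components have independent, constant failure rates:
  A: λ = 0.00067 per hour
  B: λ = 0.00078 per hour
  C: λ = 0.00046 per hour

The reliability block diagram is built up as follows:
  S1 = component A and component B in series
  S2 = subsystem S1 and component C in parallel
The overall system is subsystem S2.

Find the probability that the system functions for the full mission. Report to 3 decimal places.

0.926

R(A) = exp(−0.00067 × 400) = 0.76491
R(B) = exp(−0.00078 × 400) = 0.73198
R(C) = exp(−0.00046 × 400) = 0.83194
Series (A and B): 0.76491 × 0.73198 = 0.55990
Parallel ([0.55990] and C): 1 − (1 − 0.55990)(1 − 0.83194) = 0.926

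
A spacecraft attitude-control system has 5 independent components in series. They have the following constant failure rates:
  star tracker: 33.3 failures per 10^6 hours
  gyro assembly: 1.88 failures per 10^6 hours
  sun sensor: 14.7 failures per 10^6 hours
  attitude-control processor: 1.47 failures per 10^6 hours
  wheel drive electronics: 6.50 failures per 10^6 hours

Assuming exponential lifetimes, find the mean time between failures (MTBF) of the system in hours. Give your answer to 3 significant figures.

Series of exponential components: λ_sys = Σ λ_i
λ_sys = 0.0000333 + 0.00000188 + 0.0000147 + 0.00000147 + 0.00000650 = 5.7850e-05 /h
MTBF = 1 / λ_sys = 17300 h

17300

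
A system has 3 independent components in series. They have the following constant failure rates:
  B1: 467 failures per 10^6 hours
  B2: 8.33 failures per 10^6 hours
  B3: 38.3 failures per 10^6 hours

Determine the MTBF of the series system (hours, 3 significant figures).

Series of exponential components: λ_sys = Σ λ_i
λ_sys = 0.000467 + 0.00000833 + 0.0000383 = 5.1363e-04 /h
MTBF = 1 / λ_sys = 1950 h

1950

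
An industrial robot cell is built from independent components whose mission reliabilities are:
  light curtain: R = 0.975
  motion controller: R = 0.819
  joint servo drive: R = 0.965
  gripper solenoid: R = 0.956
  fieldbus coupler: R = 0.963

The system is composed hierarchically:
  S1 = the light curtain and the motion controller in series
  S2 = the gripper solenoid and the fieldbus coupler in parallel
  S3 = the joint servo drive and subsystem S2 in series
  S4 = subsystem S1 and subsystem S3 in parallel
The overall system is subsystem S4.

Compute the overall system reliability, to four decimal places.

Series (light curtain and motion controller): 0.975000 × 0.819000 = 0.798525
Parallel (gripper solenoid and fieldbus coupler): 1 − (1 − 0.956000)(1 − 0.963000) = 0.998372
Series (joint servo drive and [0.998372]): 0.965000 × 0.998372 = 0.963429
Parallel ([0.798525] and [0.963429]): 1 − (1 − 0.798525)(1 − 0.963429) = 0.9926

0.9926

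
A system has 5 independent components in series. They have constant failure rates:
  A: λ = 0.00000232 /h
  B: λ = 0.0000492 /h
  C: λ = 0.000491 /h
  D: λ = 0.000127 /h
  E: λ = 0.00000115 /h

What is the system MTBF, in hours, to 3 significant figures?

Series of exponential components: λ_sys = Σ λ_i
λ_sys = 0.00000232 + 0.0000492 + 0.000491 + 0.000127 + 0.00000115 = 6.7067e-04 /h
MTBF = 1 / λ_sys = 1490 h

1490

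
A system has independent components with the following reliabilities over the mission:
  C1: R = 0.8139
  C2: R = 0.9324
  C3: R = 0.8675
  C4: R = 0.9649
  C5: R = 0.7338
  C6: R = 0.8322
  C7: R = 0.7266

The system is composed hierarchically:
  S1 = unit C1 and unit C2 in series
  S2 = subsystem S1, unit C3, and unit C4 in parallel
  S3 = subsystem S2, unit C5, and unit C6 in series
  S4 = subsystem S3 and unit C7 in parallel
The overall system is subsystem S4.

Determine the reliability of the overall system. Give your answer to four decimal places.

Series (C1 and C2): 0.813900 × 0.932400 = 0.758880
Parallel ([0.758880], C3, and C4): 1 − (1 − 0.758880)(1 − 0.867500)(1 − 0.964900) = 0.998879
Series ([0.998879], C5, and C6): 0.998879 × 0.733800 × 0.832200 = 0.609984
Parallel ([0.609984] and C7): 1 − (1 − 0.609984)(1 − 0.726600) = 0.8934

0.8934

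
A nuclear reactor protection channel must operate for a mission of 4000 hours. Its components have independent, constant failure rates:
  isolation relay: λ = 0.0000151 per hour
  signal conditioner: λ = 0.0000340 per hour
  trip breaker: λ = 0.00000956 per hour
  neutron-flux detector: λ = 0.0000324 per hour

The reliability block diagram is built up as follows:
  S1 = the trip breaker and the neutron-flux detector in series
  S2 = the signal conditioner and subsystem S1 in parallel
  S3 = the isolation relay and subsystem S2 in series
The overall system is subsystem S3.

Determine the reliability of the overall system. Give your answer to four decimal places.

0.9229

R(isolation relay) = exp(−0.0000151 × 4000) = 0.941388
R(signal conditioner) = exp(−0.0000340 × 4000) = 0.872843
R(trip breaker) = exp(−0.00000956 × 4000) = 0.962482
R(neutron-flux detector) = exp(−0.0000324 × 4000) = 0.878447
Series (trip breaker and neutron-flux detector): 0.962482 × 0.878447 = 0.845489
Parallel (signal conditioner and [0.845489]): 1 − (1 − 0.872843)(1 − 0.845489) = 0.980353
Series (isolation relay and [0.980353]): 0.941388 × 0.980353 = 0.9229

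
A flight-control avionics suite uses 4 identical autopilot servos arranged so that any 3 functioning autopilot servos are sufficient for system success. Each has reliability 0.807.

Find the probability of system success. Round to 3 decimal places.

0.830

R = Σ_{i=3}^{4} C(4,i) p^i (1−p)^{4−i} with p = 0.807
C(4,3)·0.807^3·0.193^1 = 0.40573
C(4,4)·0.807^4·0.193^0 = 0.42413
Sum = 0.830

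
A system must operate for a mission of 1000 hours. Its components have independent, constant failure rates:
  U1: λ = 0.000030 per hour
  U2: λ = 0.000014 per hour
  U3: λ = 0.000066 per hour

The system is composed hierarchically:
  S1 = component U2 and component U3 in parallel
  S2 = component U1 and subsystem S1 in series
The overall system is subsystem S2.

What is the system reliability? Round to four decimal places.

0.9696

R(U1) = exp(−0.000030 × 1000) = 0.970446
R(U2) = exp(−0.000014 × 1000) = 0.986098
R(U3) = exp(−0.000066 × 1000) = 0.936131
Parallel (U2 and U3): 1 − (1 − 0.986098)(1 − 0.936131) = 0.999112
Series (U1 and [0.999112]): 0.970446 × 0.999112 = 0.9696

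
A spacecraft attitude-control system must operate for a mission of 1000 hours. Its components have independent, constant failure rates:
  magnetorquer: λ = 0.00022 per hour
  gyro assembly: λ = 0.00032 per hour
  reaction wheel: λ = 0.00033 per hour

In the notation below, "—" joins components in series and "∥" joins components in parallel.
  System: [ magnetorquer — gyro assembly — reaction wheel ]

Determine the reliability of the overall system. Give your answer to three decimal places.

R(magnetorquer) = exp(−0.00022 × 1000) = 0.80252
R(gyro assembly) = exp(−0.00032 × 1000) = 0.72615
R(reaction wheel) = exp(−0.00033 × 1000) = 0.71892
Series (magnetorquer, gyro assembly, and reaction wheel): 0.80252 × 0.72615 × 0.71892 = 0.419

0.419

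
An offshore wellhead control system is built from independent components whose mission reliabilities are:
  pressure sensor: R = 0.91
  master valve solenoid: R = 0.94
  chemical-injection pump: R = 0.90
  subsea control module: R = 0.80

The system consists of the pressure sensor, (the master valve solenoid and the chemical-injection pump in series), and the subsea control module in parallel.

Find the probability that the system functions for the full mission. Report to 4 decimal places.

0.9972

Series (master valve solenoid and chemical-injection pump): 0.940000 × 0.900000 = 0.846000
Parallel (pressure sensor, [0.846000], and subsea control module): 1 − (1 − 0.910000)(1 − 0.846000)(1 − 0.800000) = 0.9972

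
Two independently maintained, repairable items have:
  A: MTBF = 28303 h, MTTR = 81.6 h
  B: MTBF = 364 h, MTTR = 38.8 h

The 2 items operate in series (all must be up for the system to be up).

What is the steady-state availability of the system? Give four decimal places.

A(A) = MTBF/(MTBF+MTTR) = 28303/(28303+81.6) = 0.997125
A(B) = MTBF/(MTBF+MTTR) = 364/(364+38.8) = 0.903674
Series availability: 0.997125 × 0.903674 = 0.9011

0.9011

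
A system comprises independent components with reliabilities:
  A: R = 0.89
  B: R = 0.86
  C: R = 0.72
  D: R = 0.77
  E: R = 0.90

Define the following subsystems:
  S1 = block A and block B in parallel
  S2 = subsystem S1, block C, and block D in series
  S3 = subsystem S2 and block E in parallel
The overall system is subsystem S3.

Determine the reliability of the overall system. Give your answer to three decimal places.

Parallel (A and B): 1 − (1 − 0.89000)(1 − 0.86000) = 0.98460
Series ([0.98460], C, and D): 0.98460 × 0.72000 × 0.77000 = 0.54586
Parallel ([0.54586] and E): 1 − (1 − 0.54586)(1 − 0.90000) = 0.955

0.955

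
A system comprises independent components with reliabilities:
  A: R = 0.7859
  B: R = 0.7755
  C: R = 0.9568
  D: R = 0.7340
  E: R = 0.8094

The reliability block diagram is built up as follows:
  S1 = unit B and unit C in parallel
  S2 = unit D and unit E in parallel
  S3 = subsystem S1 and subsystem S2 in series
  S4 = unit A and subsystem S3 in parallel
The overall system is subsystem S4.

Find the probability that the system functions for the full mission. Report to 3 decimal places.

Parallel (B and C): 1 − (1 − 0.77550)(1 − 0.95680) = 0.99030
Parallel (D and E): 1 − (1 − 0.73400)(1 − 0.80940) = 0.94930
Series ([0.99030] and [0.94930]): 0.99030 × 0.94930 = 0.94009
Parallel (A and [0.94009]): 1 − (1 − 0.78590)(1 − 0.94009) = 0.987

0.987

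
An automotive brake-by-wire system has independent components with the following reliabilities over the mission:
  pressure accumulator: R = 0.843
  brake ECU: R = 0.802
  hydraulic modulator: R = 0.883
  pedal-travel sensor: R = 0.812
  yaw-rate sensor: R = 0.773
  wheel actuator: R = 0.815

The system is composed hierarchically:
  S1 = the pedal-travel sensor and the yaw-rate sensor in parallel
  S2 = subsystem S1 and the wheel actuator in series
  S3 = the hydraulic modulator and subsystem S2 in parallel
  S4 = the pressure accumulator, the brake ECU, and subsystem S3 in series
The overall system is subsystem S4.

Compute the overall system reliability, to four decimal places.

Parallel (pedal-travel sensor and yaw-rate sensor): 1 − (1 − 0.812000)(1 − 0.773000) = 0.957324
Series ([0.957324] and wheel actuator): 0.957324 × 0.815000 = 0.780219
Parallel (hydraulic modulator and [0.780219]): 1 − (1 − 0.883000)(1 − 0.780219) = 0.974286
Series (pressure accumulator, brake ECU, and [0.974286]): 0.843000 × 0.802000 × 0.974286 = 0.6587

0.6587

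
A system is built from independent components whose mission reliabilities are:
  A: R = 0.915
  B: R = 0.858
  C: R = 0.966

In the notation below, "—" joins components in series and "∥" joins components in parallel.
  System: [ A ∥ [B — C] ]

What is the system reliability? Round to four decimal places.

0.9855

Series (B and C): 0.858000 × 0.966000 = 0.828828
Parallel (A and [0.828828]): 1 − (1 − 0.915000)(1 − 0.828828) = 0.9855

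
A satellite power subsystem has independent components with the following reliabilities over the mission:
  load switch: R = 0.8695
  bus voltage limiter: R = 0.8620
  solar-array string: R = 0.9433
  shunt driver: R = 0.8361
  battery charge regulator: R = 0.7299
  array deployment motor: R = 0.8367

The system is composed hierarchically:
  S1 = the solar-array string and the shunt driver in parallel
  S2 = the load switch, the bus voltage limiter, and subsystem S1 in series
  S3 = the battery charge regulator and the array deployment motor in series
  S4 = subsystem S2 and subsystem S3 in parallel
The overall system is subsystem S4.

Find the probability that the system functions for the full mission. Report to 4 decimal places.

0.8998

Parallel (solar-array string and shunt driver): 1 − (1 − 0.943300)(1 − 0.836100) = 0.990707
Series (load switch, bus voltage limiter, and [0.990707]): 0.869500 × 0.862000 × 0.990707 = 0.742544
Series (battery charge regulator and array deployment motor): 0.729900 × 0.836700 = 0.610707
Parallel ([0.742544] and [0.610707]): 1 − (1 − 0.742544)(1 − 0.610707) = 0.8998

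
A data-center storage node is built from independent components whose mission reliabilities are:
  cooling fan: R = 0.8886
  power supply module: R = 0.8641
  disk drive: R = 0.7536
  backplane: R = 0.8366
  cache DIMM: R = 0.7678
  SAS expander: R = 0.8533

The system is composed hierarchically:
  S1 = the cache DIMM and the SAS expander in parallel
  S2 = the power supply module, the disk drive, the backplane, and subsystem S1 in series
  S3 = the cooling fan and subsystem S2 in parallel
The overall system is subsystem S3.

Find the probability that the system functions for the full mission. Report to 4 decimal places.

Parallel (cache DIMM and SAS expander): 1 − (1 − 0.767800)(1 − 0.853300) = 0.965936
Series (power supply module, disk drive, backplane, and [0.965936]): 0.864100 × 0.753600 × 0.836600 × 0.965936 = 0.526225
Parallel (cooling fan and [0.526225]): 1 − (1 − 0.888600)(1 − 0.526225) = 0.9472

0.9472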